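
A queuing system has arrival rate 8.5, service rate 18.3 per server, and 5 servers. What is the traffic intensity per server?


rho = lambda / (c * mu) = 8.5 / (5 * 18.3) = 0.0929

0.0929


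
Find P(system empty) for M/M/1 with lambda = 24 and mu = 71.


P0 = 1 - rho = 1 - 24/71 = 0.662

0.662


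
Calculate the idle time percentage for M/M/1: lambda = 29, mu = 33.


Idle fraction = (1 - rho) * 100 = (1 - 29/33) * 100 = 12.1%

12.1%


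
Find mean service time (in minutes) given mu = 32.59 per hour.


Mean service time = 60/mu = 60/32.59 = 1.84 minutes

1.84 minutes


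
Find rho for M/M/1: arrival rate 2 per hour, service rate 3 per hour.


rho = lambda/mu = 2/3 = 0.6667

0.6667


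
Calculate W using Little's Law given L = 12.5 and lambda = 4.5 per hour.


W = L / lambda = 12.5 / 4.5 = 2.7778 hours

2.7778 hours


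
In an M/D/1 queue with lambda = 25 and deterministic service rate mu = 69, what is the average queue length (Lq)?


M/D/1: Lq = rho^2 / (2*(1-rho)) where rho = 25/69; Lq = 0.1

0.1


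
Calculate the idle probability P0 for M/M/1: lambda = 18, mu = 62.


P0 = 1 - rho = 1 - 18/62 = 0.7097

0.7097


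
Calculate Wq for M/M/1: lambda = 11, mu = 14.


rho = 11/14; Wq = rho/(mu - lambda) = 0.2619 hours

0.2619 hours


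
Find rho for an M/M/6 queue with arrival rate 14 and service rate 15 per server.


rho = lambda/(c*mu) = 14/(6*15) = 0.1556

0.1556


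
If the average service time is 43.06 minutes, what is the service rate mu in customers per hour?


mu = 60 / avg_service_time = 60 / 43.06 = 1.39 per hour

1.39 per hour


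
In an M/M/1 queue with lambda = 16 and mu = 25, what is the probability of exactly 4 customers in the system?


rho = 16/25; P(n) = (1-rho)*rho^n = (1-16/25)*(16/25)^4 = 0.0604

0.0604


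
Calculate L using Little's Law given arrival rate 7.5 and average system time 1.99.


L = lambda * W = 7.5 * 1.99 = 14.93

14.93


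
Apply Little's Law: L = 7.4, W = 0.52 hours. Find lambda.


lambda = L / W = 7.4 / 0.52 = 14.23 per hour

14.23 per hour


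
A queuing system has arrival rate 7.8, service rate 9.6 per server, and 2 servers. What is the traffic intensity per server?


rho = lambda / (c * mu) = 7.8 / (2 * 9.6) = 0.4063

0.4063


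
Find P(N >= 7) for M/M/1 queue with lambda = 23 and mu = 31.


P(N >= 7) = rho^7 = (23/31)^7 = 0.1238

0.1238


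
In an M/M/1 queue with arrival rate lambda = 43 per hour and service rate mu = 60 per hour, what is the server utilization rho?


rho = lambda/mu = 43/60 = 0.7167

0.7167


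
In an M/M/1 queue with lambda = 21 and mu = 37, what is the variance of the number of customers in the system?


rho = 21/37; Var(N) = rho/(1-rho)^2 = 3.04

3.04


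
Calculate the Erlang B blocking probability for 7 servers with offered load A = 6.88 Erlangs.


B(N,A) = (A^N/N!) / sum(A^k/k!, k=0..N) with N=7, A=6.88 = 0.2414

0.2414


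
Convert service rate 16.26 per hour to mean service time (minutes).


Mean service time = 60/mu = 60/16.26 = 3.69 minutes

3.69 minutes


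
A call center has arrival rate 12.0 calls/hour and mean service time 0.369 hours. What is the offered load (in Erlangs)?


Offered load a = lambda * E[S] = 12.0 * 0.369 = 4.43 Erlangs

4.43 Erlangs


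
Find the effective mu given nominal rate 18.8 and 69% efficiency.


Effective rate = mu * efficiency = 18.8 * 0.69 = 12.97 per hour

12.97 per hour


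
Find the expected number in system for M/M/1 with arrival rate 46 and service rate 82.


rho = 46/82; L = rho/(1-rho) = 1.28

1.28


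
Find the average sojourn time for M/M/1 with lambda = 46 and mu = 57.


W = 1/(mu - lambda) = 1/(57 - 46) = 0.0909 hours

0.0909 hours


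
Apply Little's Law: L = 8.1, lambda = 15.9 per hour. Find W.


W = L / lambda = 8.1 / 15.9 = 0.5094 hours

0.5094 hours


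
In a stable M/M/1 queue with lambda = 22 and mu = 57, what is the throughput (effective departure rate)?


For a stable queue (lambda < mu), throughput = lambda = 22 per hour

22 per hour


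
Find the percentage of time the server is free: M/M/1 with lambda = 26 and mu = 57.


Idle fraction = (1 - rho) * 100 = (1 - 26/57) * 100 = 54.4%

54.4%


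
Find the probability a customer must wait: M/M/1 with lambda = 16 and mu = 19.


P(wait) = rho = lambda/mu = 16/19 = 0.8421

0.8421


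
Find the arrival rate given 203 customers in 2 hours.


lambda = total arrivals / time = 203 / 2 = 101.5 per hour

101.5 per hour


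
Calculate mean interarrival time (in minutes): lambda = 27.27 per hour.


Mean interarrival time = 60/lambda = 60/27.27 = 2.2 minutes

2.2 minutes


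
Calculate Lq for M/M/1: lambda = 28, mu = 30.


rho = 28/30; Lq = rho^2/(1-rho) = 13.07

13.07


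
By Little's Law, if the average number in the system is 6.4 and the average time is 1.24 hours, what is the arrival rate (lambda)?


lambda = L / W = 6.4 / 1.24 = 5.16 per hour

5.16 per hour


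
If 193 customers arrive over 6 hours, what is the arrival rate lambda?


lambda = total arrivals / time = 193 / 6 = 32.17 per hour

32.17 per hour


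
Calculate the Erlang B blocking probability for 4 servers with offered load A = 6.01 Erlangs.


B(N,A) = (A^N/N!) / sum(A^k/k!, k=0..N) with N=4, A=6.01 = 0.4702

0.4702


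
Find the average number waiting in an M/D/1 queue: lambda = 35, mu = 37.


M/D/1: Lq = rho^2 / (2*(1-rho)) where rho = 35/37; Lq = 8.28

8.28


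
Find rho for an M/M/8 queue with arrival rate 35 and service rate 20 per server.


rho = lambda/(c*mu) = 35/(8*20) = 0.2188

0.2188


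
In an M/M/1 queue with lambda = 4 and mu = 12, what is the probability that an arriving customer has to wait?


P(wait) = rho = lambda/mu = 4/12 = 0.3333

0.3333


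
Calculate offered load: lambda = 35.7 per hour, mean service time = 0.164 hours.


Offered load a = lambda * E[S] = 35.7 * 0.164 = 5.85 Erlangs

5.85 Erlangs


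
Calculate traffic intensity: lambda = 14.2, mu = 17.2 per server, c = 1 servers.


rho = lambda / (c * mu) = 14.2 / (1 * 17.2) = 0.8256

0.8256


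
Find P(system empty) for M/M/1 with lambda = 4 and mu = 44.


P0 = 1 - rho = 1 - 4/44 = 0.9091

0.9091


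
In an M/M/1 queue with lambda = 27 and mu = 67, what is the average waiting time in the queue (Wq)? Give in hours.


rho = 27/67; Wq = rho/(mu - lambda) = 0.0101 hours

0.0101 hours


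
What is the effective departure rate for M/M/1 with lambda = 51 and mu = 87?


For a stable queue (lambda < mu), throughput = lambda = 51 per hour

51 per hour


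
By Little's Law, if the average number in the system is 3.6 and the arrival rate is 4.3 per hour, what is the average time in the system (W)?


W = L / lambda = 3.6 / 4.3 = 0.8372 hours

0.8372 hours


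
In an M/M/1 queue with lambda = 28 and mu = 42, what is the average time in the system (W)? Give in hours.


W = 1/(mu - lambda) = 1/(42 - 28) = 0.0714 hours

0.0714 hours


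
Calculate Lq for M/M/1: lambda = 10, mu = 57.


rho = 10/57; Lq = rho^2/(1-rho) = 0.04

0.04


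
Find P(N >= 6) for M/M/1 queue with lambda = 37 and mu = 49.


P(N >= 6) = rho^6 = (37/49)^6 = 0.1854

0.1854


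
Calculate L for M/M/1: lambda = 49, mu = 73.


rho = 49/73; L = rho/(1-rho) = 2.04

2.04


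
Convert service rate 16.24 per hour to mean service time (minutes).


Mean service time = 60/mu = 60/16.24 = 3.69 minutes

3.69 minutes


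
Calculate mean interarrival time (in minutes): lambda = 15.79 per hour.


Mean interarrival time = 60/lambda = 60/15.79 = 3.8 minutes

3.8 minutes


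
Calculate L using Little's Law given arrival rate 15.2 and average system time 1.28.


L = lambda * W = 15.2 * 1.28 = 19.46

19.46


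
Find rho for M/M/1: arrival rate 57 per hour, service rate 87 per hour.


rho = lambda/mu = 57/87 = 0.6552

0.6552


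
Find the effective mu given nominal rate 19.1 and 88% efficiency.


Effective rate = mu * efficiency = 19.1 * 0.88 = 16.81 per hour

16.81 per hour


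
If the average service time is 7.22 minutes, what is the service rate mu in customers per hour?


mu = 60 / avg_service_time = 60 / 7.22 = 8.31 per hour

8.31 per hour


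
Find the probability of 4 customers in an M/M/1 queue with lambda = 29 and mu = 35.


rho = 29/35; P(n) = (1-rho)*rho^n = (1-29/35)*(29/35)^4 = 0.0808

0.0808


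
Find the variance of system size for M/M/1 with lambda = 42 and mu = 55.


rho = 42/55; Var(N) = rho/(1-rho)^2 = 13.67

13.67


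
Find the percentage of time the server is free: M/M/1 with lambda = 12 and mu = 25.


Idle fraction = (1 - rho) * 100 = (1 - 12/25) * 100 = 52.0%

52.0%


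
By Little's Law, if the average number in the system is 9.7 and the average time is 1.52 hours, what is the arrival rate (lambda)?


lambda = L / W = 9.7 / 1.52 = 6.38 per hour

6.38 per hour


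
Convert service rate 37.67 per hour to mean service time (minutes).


Mean service time = 60/mu = 60/37.67 = 1.59 minutes

1.59 minutes


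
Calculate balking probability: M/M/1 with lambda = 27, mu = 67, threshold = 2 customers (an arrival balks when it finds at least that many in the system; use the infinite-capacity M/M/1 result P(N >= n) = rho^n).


P(N >= 2) = rho^2 = (27/67)^2 = 0.1624

0.1624


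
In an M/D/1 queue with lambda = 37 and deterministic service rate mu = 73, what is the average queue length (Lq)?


M/D/1: Lq = rho^2 / (2*(1-rho)) where rho = 37/73; Lq = 0.26

0.26


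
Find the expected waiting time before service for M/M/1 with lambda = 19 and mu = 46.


rho = 19/46; Wq = rho/(mu - lambda) = 0.0153 hours

0.0153 hours


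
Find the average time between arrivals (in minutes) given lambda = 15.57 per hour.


Mean interarrival time = 60/lambda = 60/15.57 = 3.85 minutes

3.85 minutes


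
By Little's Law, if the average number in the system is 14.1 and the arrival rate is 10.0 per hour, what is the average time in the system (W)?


W = L / lambda = 14.1 / 10.0 = 1.41 hours

1.41 hours


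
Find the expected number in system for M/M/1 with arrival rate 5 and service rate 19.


rho = 5/19; L = rho/(1-rho) = 0.36

0.36


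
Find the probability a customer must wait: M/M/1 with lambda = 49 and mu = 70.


P(wait) = rho = lambda/mu = 49/70 = 0.7

0.7


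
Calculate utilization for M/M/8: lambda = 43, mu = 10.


rho = lambda/(c*mu) = 43/(8*10) = 0.5375

0.5375


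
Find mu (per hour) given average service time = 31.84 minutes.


mu = 60 / avg_service_time = 60 / 31.84 = 1.88 per hour

1.88 per hour


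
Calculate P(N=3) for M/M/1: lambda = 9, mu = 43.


rho = 9/43; P(n) = (1-rho)*rho^n = (1-9/43)*(9/43)^3 = 0.0072

0.0072


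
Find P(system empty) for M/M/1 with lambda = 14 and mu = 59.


P0 = 1 - rho = 1 - 14/59 = 0.7627

0.7627


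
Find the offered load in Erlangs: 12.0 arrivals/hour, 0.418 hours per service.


Offered load a = lambda * E[S] = 12.0 * 0.418 = 5.02 Erlangs

5.02 Erlangs


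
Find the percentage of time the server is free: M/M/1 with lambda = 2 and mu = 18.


Idle fraction = (1 - rho) * 100 = (1 - 2/18) * 100 = 88.9%

88.9%


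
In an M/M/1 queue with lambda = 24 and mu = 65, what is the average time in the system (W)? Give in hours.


W = 1/(mu - lambda) = 1/(65 - 24) = 0.0244 hours

0.0244 hours


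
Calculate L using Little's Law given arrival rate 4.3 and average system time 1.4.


L = lambda * W = 4.3 * 1.4 = 6.02

6.02


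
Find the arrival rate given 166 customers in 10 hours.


lambda = total arrivals / time = 166 / 10 = 16.6 per hour

16.6 per hour


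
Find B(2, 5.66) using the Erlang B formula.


B(N,A) = (A^N/N!) / sum(A^k/k!, k=0..N) with N=2, A=5.66 = 0.7063

0.7063


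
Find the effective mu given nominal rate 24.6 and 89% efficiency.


Effective rate = mu * efficiency = 24.6 * 0.89 = 21.89 per hour

21.89 per hour


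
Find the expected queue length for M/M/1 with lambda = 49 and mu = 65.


rho = 49/65; Lq = rho^2/(1-rho) = 2.31

2.31


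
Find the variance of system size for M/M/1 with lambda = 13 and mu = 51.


rho = 13/51; Var(N) = rho/(1-rho)^2 = 0.46

0.46


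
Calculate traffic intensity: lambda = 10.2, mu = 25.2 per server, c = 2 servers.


rho = lambda / (c * mu) = 10.2 / (2 * 25.2) = 0.2024

0.2024


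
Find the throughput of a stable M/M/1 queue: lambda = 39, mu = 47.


For a stable queue (lambda < mu), throughput = lambda = 39 per hour

39 per hour


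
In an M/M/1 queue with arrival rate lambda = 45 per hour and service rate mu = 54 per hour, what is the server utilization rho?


rho = lambda/mu = 45/54 = 0.8333

0.8333


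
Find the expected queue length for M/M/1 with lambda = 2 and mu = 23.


rho = 2/23; Lq = rho^2/(1-rho) = 0.01

0.01


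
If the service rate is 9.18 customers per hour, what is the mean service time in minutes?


Mean service time = 60/mu = 60/9.18 = 6.54 minutes

6.54 minutes


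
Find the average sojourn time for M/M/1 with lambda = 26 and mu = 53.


W = 1/(mu - lambda) = 1/(53 - 26) = 0.037 hours

0.037 hours


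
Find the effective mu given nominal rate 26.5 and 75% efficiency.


Effective rate = mu * efficiency = 26.5 * 0.75 = 19.88 per hour

19.88 per hour


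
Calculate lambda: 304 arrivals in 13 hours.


lambda = total arrivals / time = 304 / 13 = 23.38 per hour

23.38 per hour


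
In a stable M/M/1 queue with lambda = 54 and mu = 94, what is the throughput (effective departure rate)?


For a stable queue (lambda < mu), throughput = lambda = 54 per hour

54 per hour


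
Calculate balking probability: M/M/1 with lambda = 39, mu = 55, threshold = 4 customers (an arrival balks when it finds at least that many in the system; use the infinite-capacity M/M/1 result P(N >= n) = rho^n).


P(N >= 4) = rho^4 = (39/55)^4 = 0.2528

0.2528


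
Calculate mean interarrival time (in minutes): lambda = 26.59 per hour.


Mean interarrival time = 60/lambda = 60/26.59 = 2.26 minutes

2.26 minutes


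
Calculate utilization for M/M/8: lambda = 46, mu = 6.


rho = lambda/(c*mu) = 46/(8*6) = 0.9583

0.9583


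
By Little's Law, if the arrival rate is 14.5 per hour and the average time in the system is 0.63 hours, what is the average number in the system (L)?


L = lambda * W = 14.5 * 0.63 = 9.14

9.14


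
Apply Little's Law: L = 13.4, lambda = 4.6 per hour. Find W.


W = L / lambda = 13.4 / 4.6 = 2.913 hours

2.913 hours


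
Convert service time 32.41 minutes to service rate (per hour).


mu = 60 / avg_service_time = 60 / 32.41 = 1.85 per hour

1.85 per hour


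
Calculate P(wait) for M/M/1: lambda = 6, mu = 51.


P(wait) = rho = lambda/mu = 6/51 = 0.1176

0.1176


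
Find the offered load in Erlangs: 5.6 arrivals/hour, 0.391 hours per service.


Offered load a = lambda * E[S] = 5.6 * 0.391 = 2.19 Erlangs

2.19 Erlangs


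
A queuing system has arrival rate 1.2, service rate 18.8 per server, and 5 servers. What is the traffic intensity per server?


rho = lambda / (c * mu) = 1.2 / (5 * 18.8) = 0.0128

0.0128


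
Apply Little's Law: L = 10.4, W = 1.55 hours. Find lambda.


lambda = L / W = 10.4 / 1.55 = 6.71 per hour

6.71 per hour


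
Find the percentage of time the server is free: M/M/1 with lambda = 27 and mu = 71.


Idle fraction = (1 - rho) * 100 = (1 - 27/71) * 100 = 62.0%

62.0%


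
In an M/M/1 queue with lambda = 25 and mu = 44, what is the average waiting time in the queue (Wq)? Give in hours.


rho = 25/44; Wq = rho/(mu - lambda) = 0.0299 hours

0.0299 hours


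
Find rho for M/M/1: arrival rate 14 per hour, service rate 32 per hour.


rho = lambda/mu = 14/32 = 0.4375

0.4375


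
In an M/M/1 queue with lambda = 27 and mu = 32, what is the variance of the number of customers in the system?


rho = 27/32; Var(N) = rho/(1-rho)^2 = 34.56

34.56


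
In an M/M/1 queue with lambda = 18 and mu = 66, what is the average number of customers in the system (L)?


rho = 18/66; L = rho/(1-rho) = 0.37

0.37


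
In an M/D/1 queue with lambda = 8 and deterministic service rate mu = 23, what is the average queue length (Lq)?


M/D/1: Lq = rho^2 / (2*(1-rho)) where rho = 8/23; Lq = 0.09

0.09


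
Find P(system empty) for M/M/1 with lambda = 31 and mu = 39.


P0 = 1 - rho = 1 - 31/39 = 0.2051

0.2051


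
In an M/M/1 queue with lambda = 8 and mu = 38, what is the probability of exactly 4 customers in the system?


rho = 8/38; P(n) = (1-rho)*rho^n = (1-8/38)*(8/38)^4 = 0.0016

0.0016


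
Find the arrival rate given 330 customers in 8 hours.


lambda = total arrivals / time = 330 / 8 = 41.25 per hour

41.25 per hour


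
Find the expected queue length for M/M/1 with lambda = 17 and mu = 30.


rho = 17/30; Lq = rho^2/(1-rho) = 0.74

0.74


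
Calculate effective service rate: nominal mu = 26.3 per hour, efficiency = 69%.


Effective rate = mu * efficiency = 26.3 * 0.69 = 18.15 per hour

18.15 per hour


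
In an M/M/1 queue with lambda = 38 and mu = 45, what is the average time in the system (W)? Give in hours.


W = 1/(mu - lambda) = 1/(45 - 38) = 0.1429 hours

0.1429 hours


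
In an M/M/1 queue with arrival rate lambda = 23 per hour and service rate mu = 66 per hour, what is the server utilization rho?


rho = lambda/mu = 23/66 = 0.3485

0.3485


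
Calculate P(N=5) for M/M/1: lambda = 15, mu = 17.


rho = 15/17; P(n) = (1-rho)*rho^n = (1-15/17)*(15/17)^5 = 0.0629

0.0629


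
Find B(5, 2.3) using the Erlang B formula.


B(N,A) = (A^N/N!) / sum(A^k/k!, k=0..N) with N=5, A=2.3 = 0.0554

0.0554


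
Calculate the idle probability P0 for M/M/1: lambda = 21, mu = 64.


P0 = 1 - rho = 1 - 21/64 = 0.6719

0.6719


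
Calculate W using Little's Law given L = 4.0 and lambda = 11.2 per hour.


W = L / lambda = 4.0 / 11.2 = 0.3571 hours

0.3571 hours


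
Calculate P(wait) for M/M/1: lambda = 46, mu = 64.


P(wait) = rho = lambda/mu = 46/64 = 0.7188

0.7188


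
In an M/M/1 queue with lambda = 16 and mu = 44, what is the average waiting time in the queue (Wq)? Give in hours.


rho = 16/44; Wq = rho/(mu - lambda) = 0.013 hours

0.013 hours


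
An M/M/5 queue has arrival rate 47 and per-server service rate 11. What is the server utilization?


rho = lambda/(c*mu) = 47/(5*11) = 0.8545

0.8545


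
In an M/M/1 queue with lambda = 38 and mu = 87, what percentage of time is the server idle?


Idle fraction = (1 - rho) * 100 = (1 - 38/87) * 100 = 56.3%

56.3%


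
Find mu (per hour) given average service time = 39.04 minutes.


mu = 60 / avg_service_time = 60 / 39.04 = 1.54 per hour

1.54 per hour


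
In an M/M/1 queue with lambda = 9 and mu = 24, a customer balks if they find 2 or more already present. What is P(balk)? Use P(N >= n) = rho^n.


P(N >= 2) = rho^2 = (9/24)^2 = 0.1406

0.1406


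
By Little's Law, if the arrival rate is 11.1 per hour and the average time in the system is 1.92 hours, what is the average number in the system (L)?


L = lambda * W = 11.1 * 1.92 = 21.31

21.31


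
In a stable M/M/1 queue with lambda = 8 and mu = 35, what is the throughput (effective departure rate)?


For a stable queue (lambda < mu), throughput = lambda = 8 per hour

8 per hour


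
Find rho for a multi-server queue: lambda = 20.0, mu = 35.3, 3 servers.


rho = lambda / (c * mu) = 20.0 / (3 * 35.3) = 0.1889

0.1889


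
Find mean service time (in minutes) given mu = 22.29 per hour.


Mean service time = 60/mu = 60/22.29 = 2.69 minutes

2.69 minutes


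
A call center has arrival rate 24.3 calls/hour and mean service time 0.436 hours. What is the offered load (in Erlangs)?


Offered load a = lambda * E[S] = 24.3 * 0.436 = 10.59 Erlangs

10.59 Erlangs


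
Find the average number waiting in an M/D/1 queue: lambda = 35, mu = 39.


M/D/1: Lq = rho^2 / (2*(1-rho)) where rho = 35/39; Lq = 3.93

3.93


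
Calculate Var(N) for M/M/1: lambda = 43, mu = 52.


rho = 43/52; Var(N) = rho/(1-rho)^2 = 27.6

27.6


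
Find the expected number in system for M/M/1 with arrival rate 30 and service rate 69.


rho = 30/69; L = rho/(1-rho) = 0.77

0.77


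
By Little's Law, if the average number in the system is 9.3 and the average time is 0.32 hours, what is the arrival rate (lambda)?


lambda = L / W = 9.3 / 0.32 = 29.06 per hour

29.06 per hour


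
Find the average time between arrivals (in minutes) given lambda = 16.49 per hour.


Mean interarrival time = 60/lambda = 60/16.49 = 3.64 minutes

3.64 minutes


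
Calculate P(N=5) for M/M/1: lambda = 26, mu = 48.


rho = 26/48; P(n) = (1-rho)*rho^n = (1-26/48)*(26/48)^5 = 0.0214

0.0214


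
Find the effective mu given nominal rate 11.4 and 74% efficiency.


Effective rate = mu * efficiency = 11.4 * 0.74 = 8.44 per hour

8.44 per hour


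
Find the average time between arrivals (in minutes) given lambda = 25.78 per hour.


Mean interarrival time = 60/lambda = 60/25.78 = 2.33 minutes

2.33 minutes


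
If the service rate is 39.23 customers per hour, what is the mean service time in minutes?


Mean service time = 60/mu = 60/39.23 = 1.53 minutes

1.53 minutes


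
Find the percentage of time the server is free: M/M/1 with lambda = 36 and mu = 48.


Idle fraction = (1 - rho) * 100 = (1 - 36/48) * 100 = 25.0%

25.0%


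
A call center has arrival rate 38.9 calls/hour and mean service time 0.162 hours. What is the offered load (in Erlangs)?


Offered load a = lambda * E[S] = 38.9 * 0.162 = 6.3 Erlangs

6.3 Erlangs


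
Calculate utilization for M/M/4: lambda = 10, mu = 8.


rho = lambda/(c*mu) = 10/(4*8) = 0.3125

0.3125


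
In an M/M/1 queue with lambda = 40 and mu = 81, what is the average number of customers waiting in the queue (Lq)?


rho = 40/81; Lq = rho^2/(1-rho) = 0.48

0.48


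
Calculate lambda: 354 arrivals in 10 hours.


lambda = total arrivals / time = 354 / 10 = 35.4 per hour

35.4 per hour


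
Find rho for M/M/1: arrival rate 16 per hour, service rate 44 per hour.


rho = lambda/mu = 16/44 = 0.3636

0.3636


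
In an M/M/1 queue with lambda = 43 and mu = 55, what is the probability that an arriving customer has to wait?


P(wait) = rho = lambda/mu = 43/55 = 0.7818

0.7818


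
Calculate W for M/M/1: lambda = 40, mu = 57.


W = 1/(mu - lambda) = 1/(57 - 40) = 0.0588 hours

0.0588 hours


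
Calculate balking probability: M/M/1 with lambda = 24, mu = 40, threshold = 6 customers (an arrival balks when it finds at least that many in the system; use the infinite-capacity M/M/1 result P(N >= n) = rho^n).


P(N >= 6) = rho^6 = (24/40)^6 = 0.0467

0.0467


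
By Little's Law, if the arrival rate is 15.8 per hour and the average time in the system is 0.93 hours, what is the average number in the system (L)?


L = lambda * W = 15.8 * 0.93 = 14.69

14.69


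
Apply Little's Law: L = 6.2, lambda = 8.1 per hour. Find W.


W = L / lambda = 6.2 / 8.1 = 0.7654 hours

0.7654 hours


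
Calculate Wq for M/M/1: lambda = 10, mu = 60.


rho = 10/60; Wq = rho/(mu - lambda) = 0.0033 hours

0.0033 hours


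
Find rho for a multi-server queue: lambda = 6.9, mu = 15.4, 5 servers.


rho = lambda / (c * mu) = 6.9 / (5 * 15.4) = 0.0896

0.0896


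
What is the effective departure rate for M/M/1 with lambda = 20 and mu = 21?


For a stable queue (lambda < mu), throughput = lambda = 20 per hour

20 per hour


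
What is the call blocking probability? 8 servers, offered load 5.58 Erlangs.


B(N,A) = (A^N/N!) / sum(A^k/k!, k=0..N) with N=8, A=5.58 = 0.0991

0.0991


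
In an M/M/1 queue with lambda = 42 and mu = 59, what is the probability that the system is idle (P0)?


P0 = 1 - rho = 1 - 42/59 = 0.2881

0.2881


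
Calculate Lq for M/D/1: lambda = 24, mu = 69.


M/D/1: Lq = rho^2 / (2*(1-rho)) where rho = 24/69; Lq = 0.09

0.09


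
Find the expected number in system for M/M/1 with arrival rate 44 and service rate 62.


rho = 44/62; L = rho/(1-rho) = 2.44

2.44


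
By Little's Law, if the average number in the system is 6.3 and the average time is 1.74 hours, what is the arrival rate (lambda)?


lambda = L / W = 6.3 / 1.74 = 3.62 per hour

3.62 per hour


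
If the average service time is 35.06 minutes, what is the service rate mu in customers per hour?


mu = 60 / avg_service_time = 60 / 35.06 = 1.71 per hour

1.71 per hour


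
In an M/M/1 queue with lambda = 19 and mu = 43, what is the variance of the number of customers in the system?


rho = 19/43; Var(N) = rho/(1-rho)^2 = 1.42

1.42


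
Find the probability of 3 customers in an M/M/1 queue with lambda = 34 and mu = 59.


rho = 34/59; P(n) = (1-rho)*rho^n = (1-34/59)*(34/59)^3 = 0.0811

0.0811


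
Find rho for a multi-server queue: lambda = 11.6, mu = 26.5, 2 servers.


rho = lambda / (c * mu) = 11.6 / (2 * 26.5) = 0.2189

0.2189


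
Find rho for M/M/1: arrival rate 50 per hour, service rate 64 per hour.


rho = lambda/mu = 50/64 = 0.7813

0.7813


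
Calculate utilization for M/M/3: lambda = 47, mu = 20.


rho = lambda/(c*mu) = 47/(3*20) = 0.7833

0.7833


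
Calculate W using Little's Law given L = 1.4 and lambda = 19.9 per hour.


W = L / lambda = 1.4 / 19.9 = 0.0704 hours

0.0704 hours


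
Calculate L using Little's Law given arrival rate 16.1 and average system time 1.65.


L = lambda * W = 16.1 * 1.65 = 26.57

26.57


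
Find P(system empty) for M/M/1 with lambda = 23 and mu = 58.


P0 = 1 - rho = 1 - 23/58 = 0.6034

0.6034


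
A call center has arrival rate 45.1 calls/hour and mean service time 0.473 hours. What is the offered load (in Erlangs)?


Offered load a = lambda * E[S] = 45.1 * 0.473 = 21.33 Erlangs

21.33 Erlangs


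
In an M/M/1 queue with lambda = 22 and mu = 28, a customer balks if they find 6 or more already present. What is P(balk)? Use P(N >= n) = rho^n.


P(N >= 6) = rho^6 = (22/28)^6 = 0.2353

0.2353


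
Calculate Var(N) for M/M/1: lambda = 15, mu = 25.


rho = 15/25; Var(N) = rho/(1-rho)^2 = 3.75

3.75


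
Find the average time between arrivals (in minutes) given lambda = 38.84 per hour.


Mean interarrival time = 60/lambda = 60/38.84 = 1.54 minutes

1.54 minutes


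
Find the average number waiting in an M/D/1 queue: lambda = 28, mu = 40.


M/D/1: Lq = rho^2 / (2*(1-rho)) where rho = 28/40; Lq = 0.82

0.82


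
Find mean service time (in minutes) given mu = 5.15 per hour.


Mean service time = 60/mu = 60/5.15 = 11.65 minutes

11.65 minutes


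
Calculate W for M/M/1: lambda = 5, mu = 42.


W = 1/(mu - lambda) = 1/(42 - 5) = 0.027 hours

0.027 hours


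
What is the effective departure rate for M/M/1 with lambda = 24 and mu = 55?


For a stable queue (lambda < mu), throughput = lambda = 24 per hour

24 per hour


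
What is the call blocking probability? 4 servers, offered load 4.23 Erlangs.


B(N,A) = (A^N/N!) / sum(A^k/k!, k=0..N) with N=4, A=4.23 = 0.3324

0.3324


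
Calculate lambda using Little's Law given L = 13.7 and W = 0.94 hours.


lambda = L / W = 13.7 / 0.94 = 14.57 per hour

14.57 per hour


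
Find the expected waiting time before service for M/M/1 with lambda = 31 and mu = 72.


rho = 31/72; Wq = rho/(mu - lambda) = 0.0105 hours

0.0105 hours


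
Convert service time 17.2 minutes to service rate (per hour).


mu = 60 / avg_service_time = 60 / 17.2 = 3.49 per hour

3.49 per hour


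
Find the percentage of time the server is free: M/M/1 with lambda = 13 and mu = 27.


Idle fraction = (1 - rho) * 100 = (1 - 13/27) * 100 = 51.9%

51.9%


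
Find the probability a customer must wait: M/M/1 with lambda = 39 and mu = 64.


P(wait) = rho = lambda/mu = 39/64 = 0.6094

0.6094


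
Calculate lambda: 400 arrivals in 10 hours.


lambda = total arrivals / time = 400 / 10 = 40.0 per hour

40.0 per hour


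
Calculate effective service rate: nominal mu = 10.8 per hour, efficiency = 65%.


Effective rate = mu * efficiency = 10.8 * 0.65 = 7.02 per hour

7.02 per hour


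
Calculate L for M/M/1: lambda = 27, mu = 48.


rho = 27/48; L = rho/(1-rho) = 1.29

1.29


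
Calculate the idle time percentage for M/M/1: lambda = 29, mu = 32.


Idle fraction = (1 - rho) * 100 = (1 - 29/32) * 100 = 9.4%

9.4%


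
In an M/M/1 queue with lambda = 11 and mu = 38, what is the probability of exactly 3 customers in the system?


rho = 11/38; P(n) = (1-rho)*rho^n = (1-11/38)*(11/38)^3 = 0.0172

0.0172


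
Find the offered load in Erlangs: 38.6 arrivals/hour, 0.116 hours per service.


Offered load a = lambda * E[S] = 38.6 * 0.116 = 4.48 Erlangs

4.48 Erlangs


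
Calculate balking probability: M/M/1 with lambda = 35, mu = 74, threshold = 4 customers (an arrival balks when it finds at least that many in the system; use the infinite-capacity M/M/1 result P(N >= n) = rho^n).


P(N >= 4) = rho^4 = (35/74)^4 = 0.05

0.05


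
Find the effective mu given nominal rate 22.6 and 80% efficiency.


Effective rate = mu * efficiency = 22.6 * 0.8 = 18.08 per hour

18.08 per hour


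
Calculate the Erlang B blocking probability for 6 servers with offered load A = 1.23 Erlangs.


B(N,A) = (A^N/N!) / sum(A^k/k!, k=0..N) with N=6, A=1.23 = 0.0014

0.0014


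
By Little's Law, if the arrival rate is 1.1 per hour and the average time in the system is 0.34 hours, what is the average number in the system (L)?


L = lambda * W = 1.1 * 0.34 = 0.37

0.37


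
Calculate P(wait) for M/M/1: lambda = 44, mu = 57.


P(wait) = rho = lambda/mu = 44/57 = 0.7719

0.7719


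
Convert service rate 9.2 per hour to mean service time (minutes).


Mean service time = 60/mu = 60/9.2 = 6.52 minutes

6.52 minutes


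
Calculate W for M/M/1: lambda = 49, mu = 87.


W = 1/(mu - lambda) = 1/(87 - 49) = 0.0263 hours

0.0263 hours


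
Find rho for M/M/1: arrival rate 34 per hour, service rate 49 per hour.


rho = lambda/mu = 34/49 = 0.6939

0.6939


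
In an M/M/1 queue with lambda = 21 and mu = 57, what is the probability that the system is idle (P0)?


P0 = 1 - rho = 1 - 21/57 = 0.6316

0.6316


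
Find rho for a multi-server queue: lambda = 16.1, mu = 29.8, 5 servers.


rho = lambda / (c * mu) = 16.1 / (5 * 29.8) = 0.1081

0.1081


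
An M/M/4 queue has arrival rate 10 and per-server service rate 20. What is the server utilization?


rho = lambda/(c*mu) = 10/(4*20) = 0.125

0.125


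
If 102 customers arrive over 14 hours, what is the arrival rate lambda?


lambda = total arrivals / time = 102 / 14 = 7.29 per hour

7.29 per hour


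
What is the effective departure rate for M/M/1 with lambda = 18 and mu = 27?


For a stable queue (lambda < mu), throughput = lambda = 18 per hour

18 per hour


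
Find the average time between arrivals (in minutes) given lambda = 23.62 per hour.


Mean interarrival time = 60/lambda = 60/23.62 = 2.54 minutes

2.54 minutes


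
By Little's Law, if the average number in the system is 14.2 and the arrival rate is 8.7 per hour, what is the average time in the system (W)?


W = L / lambda = 14.2 / 8.7 = 1.6322 hours

1.6322 hours


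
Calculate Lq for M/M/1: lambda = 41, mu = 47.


rho = 41/47; Lq = rho^2/(1-rho) = 5.96

5.96


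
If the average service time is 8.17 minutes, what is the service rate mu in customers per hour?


mu = 60 / avg_service_time = 60 / 8.17 = 7.34 per hour

7.34 per hour


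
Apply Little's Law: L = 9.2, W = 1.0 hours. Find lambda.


lambda = L / W = 9.2 / 1.0 = 9.2 per hour

9.2 per hour


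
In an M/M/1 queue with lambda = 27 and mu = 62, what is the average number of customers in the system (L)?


rho = 27/62; L = rho/(1-rho) = 0.77

0.77


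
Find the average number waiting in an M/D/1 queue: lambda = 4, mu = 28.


M/D/1: Lq = rho^2 / (2*(1-rho)) where rho = 4/28; Lq = 0.01

0.01


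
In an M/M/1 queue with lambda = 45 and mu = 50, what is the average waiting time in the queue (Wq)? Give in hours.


rho = 45/50; Wq = rho/(mu - lambda) = 0.18 hours

0.18 hours


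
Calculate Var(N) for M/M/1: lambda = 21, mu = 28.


rho = 21/28; Var(N) = rho/(1-rho)^2 = 12.0

12.0


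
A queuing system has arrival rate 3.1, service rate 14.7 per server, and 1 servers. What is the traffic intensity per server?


rho = lambda / (c * mu) = 3.1 / (1 * 14.7) = 0.2109

0.2109


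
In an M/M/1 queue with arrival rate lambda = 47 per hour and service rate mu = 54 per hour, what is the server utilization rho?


rho = lambda/mu = 47/54 = 0.8704

0.8704


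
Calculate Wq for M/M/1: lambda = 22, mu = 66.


rho = 22/66; Wq = rho/(mu - lambda) = 0.0076 hours

0.0076 hours


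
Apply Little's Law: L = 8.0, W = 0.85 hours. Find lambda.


lambda = L / W = 8.0 / 0.85 = 9.41 per hour

9.41 per hour


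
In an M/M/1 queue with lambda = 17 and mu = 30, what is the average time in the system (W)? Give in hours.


W = 1/(mu - lambda) = 1/(30 - 17) = 0.0769 hours

0.0769 hours


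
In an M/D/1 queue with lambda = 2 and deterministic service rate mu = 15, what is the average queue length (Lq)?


M/D/1: Lq = rho^2 / (2*(1-rho)) where rho = 2/15; Lq = 0.01

0.01


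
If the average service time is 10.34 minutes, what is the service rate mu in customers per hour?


mu = 60 / avg_service_time = 60 / 10.34 = 5.8 per hour

5.8 per hour


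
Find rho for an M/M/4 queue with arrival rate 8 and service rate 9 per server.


rho = lambda/(c*mu) = 8/(4*9) = 0.2222

0.2222


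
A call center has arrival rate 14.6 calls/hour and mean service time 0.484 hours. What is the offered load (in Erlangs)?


Offered load a = lambda * E[S] = 14.6 * 0.484 = 7.07 Erlangs

7.07 Erlangs


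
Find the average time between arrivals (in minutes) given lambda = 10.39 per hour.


Mean interarrival time = 60/lambda = 60/10.39 = 5.77 minutes

5.77 minutes


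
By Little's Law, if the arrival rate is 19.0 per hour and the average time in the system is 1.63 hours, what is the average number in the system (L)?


L = lambda * W = 19.0 * 1.63 = 30.97

30.97


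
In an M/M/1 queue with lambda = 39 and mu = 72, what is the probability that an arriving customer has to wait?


P(wait) = rho = lambda/mu = 39/72 = 0.5417

0.5417


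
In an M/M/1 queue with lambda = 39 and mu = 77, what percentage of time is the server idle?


Idle fraction = (1 - rho) * 100 = (1 - 39/77) * 100 = 49.4%

49.4%


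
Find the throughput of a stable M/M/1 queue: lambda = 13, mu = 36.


For a stable queue (lambda < mu), throughput = lambda = 13 per hour

13 per hour


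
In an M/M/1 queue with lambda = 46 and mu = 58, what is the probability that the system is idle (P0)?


P0 = 1 - rho = 1 - 46/58 = 0.2069

0.2069


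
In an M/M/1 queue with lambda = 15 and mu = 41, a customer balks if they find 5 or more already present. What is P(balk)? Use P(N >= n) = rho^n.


P(N >= 5) = rho^5 = (15/41)^5 = 0.0066

0.0066


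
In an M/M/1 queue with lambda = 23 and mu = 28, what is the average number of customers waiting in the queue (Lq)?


rho = 23/28; Lq = rho^2/(1-rho) = 3.78

3.78


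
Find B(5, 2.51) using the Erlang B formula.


B(N,A) = (A^N/N!) / sum(A^k/k!, k=0..N) with N=5, A=2.51 = 0.0705

0.0705


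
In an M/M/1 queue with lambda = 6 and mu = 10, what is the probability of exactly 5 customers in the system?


rho = 6/10; P(n) = (1-rho)*rho^n = (1-6/10)*(6/10)^5 = 0.0311

0.0311


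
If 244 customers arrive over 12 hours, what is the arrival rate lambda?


lambda = total arrivals / time = 244 / 12 = 20.33 per hour

20.33 per hour


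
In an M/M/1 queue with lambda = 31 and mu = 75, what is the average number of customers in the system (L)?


rho = 31/75; L = rho/(1-rho) = 0.7

0.7


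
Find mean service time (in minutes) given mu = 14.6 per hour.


Mean service time = 60/mu = 60/14.6 = 4.11 minutes

4.11 minutes


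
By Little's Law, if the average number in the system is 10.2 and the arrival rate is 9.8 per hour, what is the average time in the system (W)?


W = L / lambda = 10.2 / 9.8 = 1.0408 hours

1.0408 hours


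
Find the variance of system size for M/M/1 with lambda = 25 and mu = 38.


rho = 25/38; Var(N) = rho/(1-rho)^2 = 5.62

5.62


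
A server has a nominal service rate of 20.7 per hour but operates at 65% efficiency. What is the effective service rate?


Effective rate = mu * efficiency = 20.7 * 0.65 = 13.46 per hour

13.46 per hour


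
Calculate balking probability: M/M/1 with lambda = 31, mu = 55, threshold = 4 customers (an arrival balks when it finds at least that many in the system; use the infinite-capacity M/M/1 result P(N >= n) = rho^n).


P(N >= 4) = rho^4 = (31/55)^4 = 0.1009

0.1009


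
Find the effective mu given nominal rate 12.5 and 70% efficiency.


Effective rate = mu * efficiency = 12.5 * 0.7 = 8.75 per hour

8.75 per hour


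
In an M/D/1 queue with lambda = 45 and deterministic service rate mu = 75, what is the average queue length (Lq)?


M/D/1: Lq = rho^2 / (2*(1-rho)) where rho = 45/75; Lq = 0.45

0.45


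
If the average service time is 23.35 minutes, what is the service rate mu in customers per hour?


mu = 60 / avg_service_time = 60 / 23.35 = 2.57 per hour

2.57 per hour


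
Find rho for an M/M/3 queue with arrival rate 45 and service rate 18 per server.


rho = lambda/(c*mu) = 45/(3*18) = 0.8333

0.8333


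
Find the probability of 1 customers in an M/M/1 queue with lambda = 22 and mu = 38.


rho = 22/38; P(n) = (1-rho)*rho^n = (1-22/38)*(22/38)^1 = 0.2438

0.2438


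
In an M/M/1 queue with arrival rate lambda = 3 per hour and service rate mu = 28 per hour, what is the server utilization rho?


rho = lambda/mu = 3/28 = 0.1071

0.1071


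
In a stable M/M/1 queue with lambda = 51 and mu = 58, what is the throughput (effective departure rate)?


For a stable queue (lambda < mu), throughput = lambda = 51 per hour

51 per hour


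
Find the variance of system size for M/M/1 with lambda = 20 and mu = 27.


rho = 20/27; Var(N) = rho/(1-rho)^2 = 11.02

11.02


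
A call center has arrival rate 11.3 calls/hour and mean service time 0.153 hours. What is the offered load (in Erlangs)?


Offered load a = lambda * E[S] = 11.3 * 0.153 = 1.73 Erlangs

1.73 Erlangs


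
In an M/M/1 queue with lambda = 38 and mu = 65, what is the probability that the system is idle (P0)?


P0 = 1 - rho = 1 - 38/65 = 0.4154

0.4154


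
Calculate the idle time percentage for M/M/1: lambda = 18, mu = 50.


Idle fraction = (1 - rho) * 100 = (1 - 18/50) * 100 = 64.0%

64.0%


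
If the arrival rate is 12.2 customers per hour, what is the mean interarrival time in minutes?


Mean interarrival time = 60/lambda = 60/12.2 = 4.92 minutes

4.92 minutes


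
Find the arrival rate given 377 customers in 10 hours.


lambda = total arrivals / time = 377 / 10 = 37.7 per hour

37.7 per hour


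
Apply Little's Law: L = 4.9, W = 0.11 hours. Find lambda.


lambda = L / W = 4.9 / 0.11 = 44.55 per hour

44.55 per hour


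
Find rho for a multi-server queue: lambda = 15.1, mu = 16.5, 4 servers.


rho = lambda / (c * mu) = 15.1 / (4 * 16.5) = 0.2288

0.2288
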